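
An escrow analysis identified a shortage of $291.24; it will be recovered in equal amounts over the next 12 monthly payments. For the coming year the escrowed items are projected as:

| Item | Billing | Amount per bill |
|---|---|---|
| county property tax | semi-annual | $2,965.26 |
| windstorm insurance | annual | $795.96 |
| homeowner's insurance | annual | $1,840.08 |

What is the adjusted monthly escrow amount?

County property tax — $2,965.26 × 2 = $5,930.52 annually
Windstorm insurance — $795.96 annually
Homeowner's insurance — $1,840.08 annually
Annual escrow total = $8,566.56
Base monthly escrow = $8,566.56 / 12 = $713.88
Shortage spread = $291.24 / 12 = $24.27/mo
New monthly escrow = $713.88 + $24.27 = $738.15

$738.15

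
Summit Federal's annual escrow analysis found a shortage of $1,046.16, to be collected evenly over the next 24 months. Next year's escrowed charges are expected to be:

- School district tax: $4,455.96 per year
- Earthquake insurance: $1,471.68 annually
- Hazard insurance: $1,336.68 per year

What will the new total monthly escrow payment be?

School district tax = $4,455.96/yr
Earthquake insurance = $1,471.68/yr
Hazard insurance = $1,336.68/yr
Combined annual = $7,264.32
Per month = $7,264.32 / 12 = $605.36
Monthly shortage recovery: $1,046.16 ÷ 24 = $43.59
Adjusted monthly = $605.36 + $43.59 = $648.95

$648.95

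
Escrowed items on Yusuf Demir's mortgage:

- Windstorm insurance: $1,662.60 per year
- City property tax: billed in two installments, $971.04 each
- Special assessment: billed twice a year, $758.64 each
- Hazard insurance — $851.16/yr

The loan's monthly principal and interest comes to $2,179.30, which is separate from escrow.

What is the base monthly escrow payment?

Windstorm insurance: $1,662.60/yr
City property tax: $971.04 × 2 = $1,942.08/yr
Special assessment: $758.64 × 2 = $1,517.28/yr
Hazard insurance: $851.16/yr
Total per year = $1,662.60 + $1,942.08 + $1,517.28 + $851.16 = $5,973.12
Base monthly escrow = $5,973.12 ÷ 12 = $497.76

$497.76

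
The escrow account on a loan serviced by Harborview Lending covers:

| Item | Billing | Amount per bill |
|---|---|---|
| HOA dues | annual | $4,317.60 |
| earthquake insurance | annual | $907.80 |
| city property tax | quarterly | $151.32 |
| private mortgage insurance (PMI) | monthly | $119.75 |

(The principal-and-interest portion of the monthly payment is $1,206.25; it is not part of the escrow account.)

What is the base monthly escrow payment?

$605.64

HOA dues — $4,317.60
Earthquake insurance — $907.80
City property tax — $151.32 × 4 = $605.28
Private mortgage insurance (PMI) — $119.75 × 12 = $1,437.00
Total per year = $4,317.60 + $907.80 + $605.28 + $1,437.00 = $7,267.68
Base monthly escrow = $7,267.68 ÷ 12 = $605.64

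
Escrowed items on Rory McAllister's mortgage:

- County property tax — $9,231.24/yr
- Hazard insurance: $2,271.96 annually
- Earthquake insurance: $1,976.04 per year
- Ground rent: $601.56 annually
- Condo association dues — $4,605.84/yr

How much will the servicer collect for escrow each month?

County property tax — $9,231.24/yr
Hazard insurance — $2,271.96/yr
Earthquake insurance — $1,976.04/yr
Ground rent — $601.56/yr
Condo association dues — $4,605.84/yr
Total per year = $18,686.64
Per month = $18,686.64 ÷ 12 = $1,557.22

$1,557.22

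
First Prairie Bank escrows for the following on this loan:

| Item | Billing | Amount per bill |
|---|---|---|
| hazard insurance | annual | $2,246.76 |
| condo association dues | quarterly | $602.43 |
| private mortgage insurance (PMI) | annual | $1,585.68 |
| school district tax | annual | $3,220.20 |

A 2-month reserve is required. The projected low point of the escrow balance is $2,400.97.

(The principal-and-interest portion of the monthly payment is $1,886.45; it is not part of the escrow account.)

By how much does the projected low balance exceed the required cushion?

$823.91

Hazard insurance — $2,246.76/yr
Condo association dues — $602.43 × 4 = $2,409.72/yr
Private mortgage insurance (PMI) — $1,585.68/yr
School district tax — $3,220.20/yr
Total per year = $2,246.76 + $2,409.72 + $1,585.68 + $3,220.20 = $9,462.36
Monthly = $9,462.36 ÷ 12 = $788.53
Required reserve = 2 × $788.53 = $1,577.06
Surplus = $2,400.97 − $1,577.06 = $823.91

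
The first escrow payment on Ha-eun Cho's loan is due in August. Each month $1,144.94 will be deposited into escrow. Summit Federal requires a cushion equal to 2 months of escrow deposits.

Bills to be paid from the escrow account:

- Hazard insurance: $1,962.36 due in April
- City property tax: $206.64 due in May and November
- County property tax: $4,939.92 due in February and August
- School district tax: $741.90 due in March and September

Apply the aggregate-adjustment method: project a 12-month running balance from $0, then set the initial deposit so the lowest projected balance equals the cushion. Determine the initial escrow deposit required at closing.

Cushion = 2 × $1,144.94 = $2,289.88
Trial balance (start $0, +$1,144.94 each month, − disbursements):
  Aug: +$1,144.94 − $4,939.92 → -$3,794.98
  Sep: +$1,144.94 − $741.90 → -$3,391.94
  Oct: +$1,144.94 → -$2,247.00
  Nov: +$1,144.94 − $206.64 → -$1,308.70
  Dec: +$1,144.94 → -$163.76
  Jan: +$1,144.94 → $981.18
  Feb: +$1,144.94 − $4,939.92 → -$2,813.80
  Mar: +$1,144.94 − $741.90 → -$2,410.76
  Apr: +$1,144.94 − $1,962.36 → -$3,228.18
  May: +$1,144.94 − $206.64 → -$2,289.88
  Jun: +$1,144.94 → -$1,144.94
  Jul: +$1,144.94 → $0.00
Lowest trial balance = -$3,794.98 (Aug)
Initial deposit = cushion − low point = $2,289.88 − (-$3,794.98) = $6,084.86

$6,084.86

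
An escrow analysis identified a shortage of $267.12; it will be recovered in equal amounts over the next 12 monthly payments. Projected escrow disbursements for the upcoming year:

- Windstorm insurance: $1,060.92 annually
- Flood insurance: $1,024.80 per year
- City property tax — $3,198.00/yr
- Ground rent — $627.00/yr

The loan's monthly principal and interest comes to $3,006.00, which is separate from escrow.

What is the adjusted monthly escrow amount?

Windstorm insurance = $1,060.92/yr
Flood insurance = $1,024.80/yr
City property tax = $3,198.00/yr
Ground rent = $627.00/yr
Total annual escrow = $5,910.72
Base monthly escrow = $5,910.72 ÷ 12 = $492.56
Shortage spread = $267.12 / 12 = $22.26/mo
New monthly escrow = $492.56 + $22.26 = $514.82

$514.82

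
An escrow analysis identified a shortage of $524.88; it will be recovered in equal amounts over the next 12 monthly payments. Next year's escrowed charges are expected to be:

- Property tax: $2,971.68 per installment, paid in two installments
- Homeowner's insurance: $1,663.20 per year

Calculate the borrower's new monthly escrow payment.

$677.62

Property tax: $2,971.68 × 2 = $5,943.36/yr
Homeowner's insurance: $1,663.20/yr
Yearly total = $5,943.36 + $1,663.20 = $7,606.56
Monthly = $7,606.56 ÷ 12 = $633.88
Shortage per month = $524.88 ÷ 12 = $43.74
New monthly escrow = $633.88 + $43.74 = $677.62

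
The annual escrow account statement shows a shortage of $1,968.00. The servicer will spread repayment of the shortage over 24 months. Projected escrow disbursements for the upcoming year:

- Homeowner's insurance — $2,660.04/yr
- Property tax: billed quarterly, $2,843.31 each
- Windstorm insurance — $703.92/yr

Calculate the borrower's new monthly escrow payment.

$1,310.10

Homeowner's insurance: $2,660.04
Property tax: $2,843.31 × 4 = $11,373.24
Windstorm insurance: $703.92
Yearly total = $2,660.04 + $11,373.24 + $703.92 = $14,737.20
Per month = $14,737.20 ÷ 12 = $1,228.10
Monthly shortage recovery: $1,968.00 / 24 = $82.00
Adjusted monthly = $1,228.10 + $82.00 = $1,310.10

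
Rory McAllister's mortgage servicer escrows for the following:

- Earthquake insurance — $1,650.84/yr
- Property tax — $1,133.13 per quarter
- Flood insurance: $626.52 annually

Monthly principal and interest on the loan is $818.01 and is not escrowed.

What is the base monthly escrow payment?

$567.49

Earthquake insurance — $1,650.84 annually
Property tax — $1,133.13 × 4 = $4,532.52 annually
Flood insurance — $626.52 annually
Total annual escrow = $6,809.88
Per month = $6,809.88 / 12 = $567.49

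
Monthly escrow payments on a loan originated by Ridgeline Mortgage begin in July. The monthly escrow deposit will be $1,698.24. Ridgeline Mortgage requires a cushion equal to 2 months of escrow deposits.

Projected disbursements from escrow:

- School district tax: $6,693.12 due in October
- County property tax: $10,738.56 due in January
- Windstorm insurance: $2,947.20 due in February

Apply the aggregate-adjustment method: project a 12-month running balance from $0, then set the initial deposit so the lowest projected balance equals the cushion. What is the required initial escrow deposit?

$10,189.44

Cushion = 2 × $1,698.24 = $3,396.48
Trial balance (start $0, +$1,698.24 each month, − disbursements):
  Jul: +$1,698.24 → $1,698.24
  Aug: +$1,698.24 → $3,396.48
  Sep: +$1,698.24 → $5,094.72
  Oct: +$1,698.24 − $6,693.12 → $99.84
  Nov: +$1,698.24 → $1,798.08
  Dec: +$1,698.24 → $3,496.32
  Jan: +$1,698.24 − $10,738.56 → -$5,544.00
  Feb: +$1,698.24 − $2,947.20 → -$6,792.96
  Mar: +$1,698.24 → -$5,094.72
  Apr: +$1,698.24 → -$3,396.48
  May: +$1,698.24 → -$1,698.24
  Jun: +$1,698.24 → $0.00
Lowest trial balance = -$6,792.96 (Feb)
Initial deposit = cushion − low point = $3,396.48 − (-$6,792.96) = $10,189.44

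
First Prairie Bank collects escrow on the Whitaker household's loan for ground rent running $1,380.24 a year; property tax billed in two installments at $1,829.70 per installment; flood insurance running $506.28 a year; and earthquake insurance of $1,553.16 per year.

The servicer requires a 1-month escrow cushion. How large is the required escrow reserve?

Ground rent — $1,380.24 per year
Property tax — $1,829.70 × 2 = $3,659.40 per year
Flood insurance — $506.28 per year
Earthquake insurance — $1,553.16 per year
Combined annual = $1,380.24 + $3,659.40 + $506.28 + $1,553.16 = $7,099.08
Monthly escrow = $7,099.08 ÷ 12 = $591.59
Required cushion = 1 × $591.59 = $591.59

$591.59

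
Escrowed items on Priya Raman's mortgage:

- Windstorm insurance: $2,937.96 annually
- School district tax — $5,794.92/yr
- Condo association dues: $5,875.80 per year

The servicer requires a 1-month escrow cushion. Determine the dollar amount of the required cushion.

$1,217.39

Windstorm insurance = $2,937.96
School district tax = $5,794.92
Condo association dues = $5,875.80
Total annual escrow = $14,608.68
Per month = $14,608.68 / 12 = $1,217.39
Cushion = 1 × $1,217.39 = $1,217.39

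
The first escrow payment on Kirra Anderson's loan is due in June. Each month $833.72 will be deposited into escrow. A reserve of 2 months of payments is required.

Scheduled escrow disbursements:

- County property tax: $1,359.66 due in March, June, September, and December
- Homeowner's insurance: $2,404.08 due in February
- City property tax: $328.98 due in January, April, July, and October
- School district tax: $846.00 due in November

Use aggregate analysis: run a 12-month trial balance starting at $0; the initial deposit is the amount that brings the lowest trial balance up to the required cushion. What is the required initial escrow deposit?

$3,005.90

Cushion = 2 × $833.72 = $1,667.44
Trial balance (start $0, +$833.72 each month, − disbursements):
  Jun: +$833.72 − $1,359.66 → -$525.94
  Jul: +$833.72 − $328.98 → -$21.20
  Aug: +$833.72 → $812.52
  Sep: +$833.72 − $1,359.66 → $286.58
  Oct: +$833.72 − $328.98 → $791.32
  Nov: +$833.72 − $846.00 → $779.04
  Dec: +$833.72 − $1,359.66 → $253.10
  Jan: +$833.72 − $328.98 → $757.84
  Feb: +$833.72 − $2,404.08 → -$812.52
  Mar: +$833.72 − $1,359.66 → -$1,338.46
  Apr: +$833.72 − $328.98 → -$833.72
  May: +$833.72 → $0.00
Lowest trial balance = -$1,338.46 (Mar)
Initial deposit = cushion − low point = $1,667.44 − (-$1,338.46) = $3,005.90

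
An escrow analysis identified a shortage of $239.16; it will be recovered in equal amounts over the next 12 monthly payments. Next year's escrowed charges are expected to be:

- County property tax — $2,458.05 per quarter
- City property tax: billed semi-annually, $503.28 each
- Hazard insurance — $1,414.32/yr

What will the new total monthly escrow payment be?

$1,041.02

County property tax = $2,458.05 × 4 = $9,832.20 per year
City property tax = $503.28 × 2 = $1,006.56 per year
Hazard insurance = $1,414.32 per year
Total per year = $12,253.08
Monthly escrow = $12,253.08 / 12 = $1,021.09
Monthly shortage recovery: $239.16 / 12 = $19.93
New monthly escrow = $1,021.09 + $19.93 = $1,041.02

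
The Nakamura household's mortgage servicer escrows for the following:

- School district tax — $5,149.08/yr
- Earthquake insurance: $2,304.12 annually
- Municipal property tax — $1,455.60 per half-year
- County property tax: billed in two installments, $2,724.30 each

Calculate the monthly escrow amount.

$1,317.75

School district tax — $5,149.08
Earthquake insurance — $2,304.12
Municipal property tax — $1,455.60 × 2 = $2,911.20
County property tax — $2,724.30 × 2 = $5,448.60
Yearly total = $15,813.00
Monthly = $15,813.00 ÷ 12 = $1,317.75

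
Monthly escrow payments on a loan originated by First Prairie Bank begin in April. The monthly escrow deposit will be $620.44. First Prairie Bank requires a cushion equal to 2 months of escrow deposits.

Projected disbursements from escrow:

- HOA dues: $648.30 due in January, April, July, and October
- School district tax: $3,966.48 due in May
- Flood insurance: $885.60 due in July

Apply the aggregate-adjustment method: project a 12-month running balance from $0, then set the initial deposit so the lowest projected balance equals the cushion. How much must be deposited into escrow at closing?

$4,907.80

Cushion = 2 × $620.44 = $1,240.88
Trial balance (start $0, +$620.44 each month, − disbursements):
  Apr: +$620.44 − $648.30 → -$27.86
  May: +$620.44 − $3,966.48 → -$3,373.90
  Jun: +$620.44 → -$2,753.46
  Jul: +$620.44 − $1,533.90 → -$3,666.92
  Aug: +$620.44 → -$3,046.48
  Sep: +$620.44 → -$2,426.04
  Oct: +$620.44 − $648.30 → -$2,453.90
  Nov: +$620.44 → -$1,833.46
  Dec: +$620.44 → -$1,213.02
  Jan: +$620.44 − $648.30 → -$1,240.88
  Feb: +$620.44 → -$620.44
  Mar: +$620.44 → $0.00
Lowest trial balance = -$3,666.92 (Jul)
Initial deposit = cushion − low point = $1,240.88 − (-$3,666.92) = $4,907.80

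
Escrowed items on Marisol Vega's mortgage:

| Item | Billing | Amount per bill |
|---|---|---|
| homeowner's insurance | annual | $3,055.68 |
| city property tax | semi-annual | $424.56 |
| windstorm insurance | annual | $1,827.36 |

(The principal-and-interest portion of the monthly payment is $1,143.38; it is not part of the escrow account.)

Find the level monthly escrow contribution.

$477.68

Homeowner's insurance: $3,055.68
City property tax: $424.56 × 2 = $849.12
Windstorm insurance: $1,827.36
Yearly total = $5,732.16
Monthly = $5,732.16 / 12 = $477.68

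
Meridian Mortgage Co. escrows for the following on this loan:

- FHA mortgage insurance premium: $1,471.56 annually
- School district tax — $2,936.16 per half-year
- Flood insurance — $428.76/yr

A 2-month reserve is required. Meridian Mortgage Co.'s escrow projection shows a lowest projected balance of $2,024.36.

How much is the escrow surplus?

$728.92

FHA mortgage insurance premium — $1,471.56 annually
School district tax — $2,936.16 × 2 = $5,872.32 annually
Flood insurance — $428.76 annually
Total annual escrow = $1,471.56 + $5,872.32 + $428.76 = $7,772.64
Monthly = $7,772.64 ÷ 12 = $647.72
Required reserve = 2 × $647.72 = $1,295.44
Surplus = $2,024.36 − $1,295.44 = $728.92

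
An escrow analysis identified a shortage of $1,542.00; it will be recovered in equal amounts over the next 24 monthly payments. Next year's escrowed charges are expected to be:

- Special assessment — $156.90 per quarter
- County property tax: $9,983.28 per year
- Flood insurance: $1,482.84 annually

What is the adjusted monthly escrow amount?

$1,072.06

Special assessment — $156.90 × 4 = $627.60 annually
County property tax — $9,983.28 annually
Flood insurance — $1,482.84 annually
Annual escrow total = $627.60 + $9,983.28 + $1,482.84 = $12,093.72
Per month = $12,093.72 ÷ 12 = $1,007.81
Shortage spread = $1,542.00 ÷ 24 = $64.25/mo
Adjusted monthly = $1,007.81 + $64.25 = $1,072.06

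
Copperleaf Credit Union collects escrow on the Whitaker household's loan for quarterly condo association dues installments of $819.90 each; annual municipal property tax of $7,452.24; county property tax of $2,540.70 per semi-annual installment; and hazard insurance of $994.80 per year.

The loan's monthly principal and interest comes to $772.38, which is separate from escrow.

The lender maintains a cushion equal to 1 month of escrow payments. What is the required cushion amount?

$1,400.67

Condo association dues — $819.90 × 4 = $3,279.60 per year
Municipal property tax — $7,452.24 per year
County property tax — $2,540.70 × 2 = $5,081.40 per year
Hazard insurance — $994.80 per year
Total annual escrow = $3,279.60 + $7,452.24 + $5,081.40 + $994.80 = $16,808.04
Monthly = $16,808.04 ÷ 12 = $1,400.67
Cushion = 1 × $1,400.67 = $1,400.67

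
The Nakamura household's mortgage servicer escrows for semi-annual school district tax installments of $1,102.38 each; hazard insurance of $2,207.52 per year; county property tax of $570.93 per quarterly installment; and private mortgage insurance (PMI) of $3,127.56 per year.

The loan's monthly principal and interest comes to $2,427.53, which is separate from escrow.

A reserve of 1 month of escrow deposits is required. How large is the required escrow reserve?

School district tax: $1,102.38 × 2 = $2,204.76 per year
Hazard insurance: $2,207.52 per year
County property tax: $570.93 × 4 = $2,283.72 per year
Private mortgage insurance (PMI): $3,127.56 per year
Yearly total = $9,823.56
Per month = $9,823.56 ÷ 12 = $818.63
Required cushion = 1 × $818.63 = $818.63

$818.63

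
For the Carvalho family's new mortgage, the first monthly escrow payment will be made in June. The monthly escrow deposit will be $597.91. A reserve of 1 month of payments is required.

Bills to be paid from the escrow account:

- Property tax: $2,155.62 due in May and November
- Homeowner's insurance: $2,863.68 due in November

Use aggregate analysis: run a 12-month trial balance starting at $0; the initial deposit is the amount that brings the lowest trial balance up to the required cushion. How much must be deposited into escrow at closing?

$2,029.75

Cushion = 1 × $597.91 = $597.91
Trial balance (start $0, +$597.91 each month, − disbursements):
  Jun: +$597.91 → $597.91
  Jul: +$597.91 → $1,195.82
  Aug: +$597.91 → $1,793.73
  Sep: +$597.91 → $2,391.64
  Oct: +$597.91 → $2,989.55
  Nov: +$597.91 − $5,019.30 → -$1,431.84
  Dec: +$597.91 → -$833.93
  Jan: +$597.91 → -$236.02
  Feb: +$597.91 → $361.89
  Mar: +$597.91 → $959.80
  Apr: +$597.91 → $1,557.71
  May: +$597.91 − $2,155.62 → $0.00
Lowest trial balance = -$1,431.84 (Nov)
Initial deposit = cushion − low point = $597.91 − (-$1,431.84) = $2,029.75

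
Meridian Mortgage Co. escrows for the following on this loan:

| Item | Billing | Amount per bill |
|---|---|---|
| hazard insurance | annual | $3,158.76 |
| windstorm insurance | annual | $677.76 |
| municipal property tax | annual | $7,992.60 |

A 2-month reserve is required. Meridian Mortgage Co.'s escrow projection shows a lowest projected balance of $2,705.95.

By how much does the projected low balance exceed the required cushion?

Hazard insurance: $3,158.76/yr
Windstorm insurance: $677.76/yr
Municipal property tax: $7,992.60/yr
Total annual escrow = $11,829.12
Base monthly escrow = $11,829.12 ÷ 12 = $985.76
Required reserve = 2 × $985.76 = $1,971.52
Surplus = $2,705.95 − $1,971.52 = $734.43

$734.43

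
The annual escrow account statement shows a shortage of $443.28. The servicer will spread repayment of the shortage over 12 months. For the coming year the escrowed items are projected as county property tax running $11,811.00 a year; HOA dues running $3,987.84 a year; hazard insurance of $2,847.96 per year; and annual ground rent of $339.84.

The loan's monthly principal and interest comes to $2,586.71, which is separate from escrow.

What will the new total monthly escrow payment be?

$1,619.16

County property tax = $11,811.00
HOA dues = $3,987.84
Hazard insurance = $2,847.96
Ground rent = $339.84
Yearly total = $18,986.64
Base monthly escrow = $18,986.64 ÷ 12 = $1,582.22
Monthly shortage recovery: $443.28 / 12 = $36.94
Adjusted monthly = $1,582.22 + $36.94 = $1,619.16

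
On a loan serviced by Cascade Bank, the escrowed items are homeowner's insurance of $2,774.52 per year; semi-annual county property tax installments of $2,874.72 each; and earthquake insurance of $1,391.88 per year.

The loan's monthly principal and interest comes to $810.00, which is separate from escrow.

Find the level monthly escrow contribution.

$826.32

Homeowner's insurance — $2,774.52 per year
County property tax — $2,874.72 × 2 = $5,749.44 per year
Earthquake insurance — $1,391.88 per year
Yearly total = $9,915.84
Base monthly escrow = $9,915.84 ÷ 12 = $826.32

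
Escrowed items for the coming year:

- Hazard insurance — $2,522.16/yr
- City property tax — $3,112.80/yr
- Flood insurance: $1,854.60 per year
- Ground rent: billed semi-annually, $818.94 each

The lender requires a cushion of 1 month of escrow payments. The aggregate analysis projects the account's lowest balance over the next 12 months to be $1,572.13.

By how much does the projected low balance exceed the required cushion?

$811.51

Hazard insurance: $2,522.16 annually
City property tax: $3,112.80 annually
Flood insurance: $1,854.60 annually
Ground rent: $818.94 × 2 = $1,637.88 annually
Total annual escrow = $2,522.16 + $3,112.80 + $1,854.60 + $1,637.88 = $9,127.44
Monthly escrow = $9,127.44 ÷ 12 = $760.62
Cushion = 1 × $760.62 = $760.62
Excess over cushion: $1,572.13 − $760.62 = $811.51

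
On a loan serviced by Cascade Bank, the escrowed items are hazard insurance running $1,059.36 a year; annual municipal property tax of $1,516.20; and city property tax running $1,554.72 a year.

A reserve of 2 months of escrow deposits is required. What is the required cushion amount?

Hazard insurance: $1,059.36 per year
Municipal property tax: $1,516.20 per year
City property tax: $1,554.72 per year
Yearly total = $1,059.36 + $1,516.20 + $1,554.72 = $4,130.28
Base monthly escrow = $4,130.28 ÷ 12 = $344.19
Required cushion = 2 × $344.19 = $688.38

$688.38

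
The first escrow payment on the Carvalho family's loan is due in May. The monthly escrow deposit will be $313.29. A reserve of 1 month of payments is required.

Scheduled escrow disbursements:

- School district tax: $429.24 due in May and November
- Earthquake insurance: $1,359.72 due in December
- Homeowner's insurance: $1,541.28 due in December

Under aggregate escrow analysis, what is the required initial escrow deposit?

$1,566.45

Cushion = 1 × $313.29 = $313.29
Trial balance (start $0, +$313.29 each month, − disbursements):
  May: +$313.29 − $429.24 → -$115.95
  Jun: +$313.29 → $197.34
  Jul: +$313.29 → $510.63
  Aug: +$313.29 → $823.92
  Sep: +$313.29 → $1,137.21
  Oct: +$313.29 → $1,450.50
  Nov: +$313.29 − $429.24 → $1,334.55
  Dec: +$313.29 − $2,901.00 → -$1,253.16
  Jan: +$313.29 → -$939.87
  Feb: +$313.29 → -$626.58
  Mar: +$313.29 → -$313.29
  Apr: +$313.29 → $0.00
Lowest trial balance = -$1,253.16 (Dec)
Initial deposit = cushion − low point = $313.29 − (-$1,253.16) = $1,566.45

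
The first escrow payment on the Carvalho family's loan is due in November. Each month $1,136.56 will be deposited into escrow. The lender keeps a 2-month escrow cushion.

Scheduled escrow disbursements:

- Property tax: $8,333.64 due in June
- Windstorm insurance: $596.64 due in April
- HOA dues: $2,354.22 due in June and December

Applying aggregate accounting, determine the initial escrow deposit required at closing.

$6,819.36

Cushion = 2 × $1,136.56 = $2,273.12
Trial balance (start $0, +$1,136.56 each month, − disbursements):
  Nov: +$1,136.56 → $1,136.56
  Dec: +$1,136.56 − $2,354.22 → -$81.10
  Jan: +$1,136.56 → $1,055.46
  Feb: +$1,136.56 → $2,192.02
  Mar: +$1,136.56 → $3,328.58
  Apr: +$1,136.56 − $596.64 → $3,868.50
  May: +$1,136.56 → $5,005.06
  Jun: +$1,136.56 − $10,687.86 → -$4,546.24
  Jul: +$1,136.56 → -$3,409.68
  Aug: +$1,136.56 → -$2,273.12
  Sep: +$1,136.56 → -$1,136.56
  Oct: +$1,136.56 → $0.00
Lowest trial balance = -$4,546.24 (Jun)
Initial deposit = cushion − low point = $2,273.12 − (-$4,546.24) = $6,819.36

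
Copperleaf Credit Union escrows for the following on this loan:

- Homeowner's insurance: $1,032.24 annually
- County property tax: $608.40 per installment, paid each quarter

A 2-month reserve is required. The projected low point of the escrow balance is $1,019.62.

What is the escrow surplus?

Homeowner's insurance — $1,032.24 annually
County property tax — $608.40 × 4 = $2,433.60 annually
Annual escrow total = $1,032.24 + $2,433.60 = $3,465.84
Base monthly escrow = $3,465.84 ÷ 12 = $288.82
Required reserve = 2 × $288.82 = $577.64
Excess over cushion: $1,019.62 − $577.64 = $441.98

$441.98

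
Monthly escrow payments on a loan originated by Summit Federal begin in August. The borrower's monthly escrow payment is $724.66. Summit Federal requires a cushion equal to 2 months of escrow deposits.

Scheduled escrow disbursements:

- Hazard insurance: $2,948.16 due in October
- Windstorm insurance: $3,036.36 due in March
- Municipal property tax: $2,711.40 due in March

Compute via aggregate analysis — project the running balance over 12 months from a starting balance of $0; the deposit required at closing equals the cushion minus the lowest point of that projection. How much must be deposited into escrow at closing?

$4,347.96

Cushion = 2 × $724.66 = $1,449.32
Trial balance (start $0, +$724.66 each month, − disbursements):
  Aug: +$724.66 → $724.66
  Sep: +$724.66 → $1,449.32
  Oct: +$724.66 − $2,948.16 → -$774.18
  Nov: +$724.66 → -$49.52
  Dec: +$724.66 → $675.14
  Jan: +$724.66 → $1,399.80
  Feb: +$724.66 → $2,124.46
  Mar: +$724.66 − $5,747.76 → -$2,898.64
  Apr: +$724.66 → -$2,173.98
  May: +$724.66 → -$1,449.32
  Jun: +$724.66 → -$724.66
  Jul: +$724.66 → $0.00
Lowest trial balance = -$2,898.64 (Mar)
Initial deposit = cushion − low point = $1,449.32 − (-$2,898.64) = $4,347.96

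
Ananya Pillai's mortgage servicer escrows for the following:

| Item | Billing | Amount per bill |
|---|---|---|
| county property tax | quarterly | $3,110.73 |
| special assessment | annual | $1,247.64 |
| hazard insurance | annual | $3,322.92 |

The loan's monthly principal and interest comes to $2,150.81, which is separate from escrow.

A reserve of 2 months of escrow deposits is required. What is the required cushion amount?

County property tax — $3,110.73 × 4 = $12,442.92 annually
Special assessment — $1,247.64 annually
Hazard insurance — $3,322.92 annually
Total annual escrow = $12,442.92 + $1,247.64 + $3,322.92 = $17,013.48
Monthly escrow = $17,013.48 ÷ 12 = $1,417.79
Reserve = 2 × $1,417.79 = $2,835.58

$2,835.58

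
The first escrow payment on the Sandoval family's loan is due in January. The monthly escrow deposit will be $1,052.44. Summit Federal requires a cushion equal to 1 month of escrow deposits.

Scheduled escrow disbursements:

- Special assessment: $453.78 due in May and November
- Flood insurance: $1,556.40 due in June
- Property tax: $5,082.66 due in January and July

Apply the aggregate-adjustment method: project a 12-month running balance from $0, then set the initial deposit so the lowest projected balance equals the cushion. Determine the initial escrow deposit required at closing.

Cushion = 1 × $1,052.44 = $1,052.44
Trial balance (start $0, +$1,052.44 each month, − disbursements):
  Jan: +$1,052.44 − $5,082.66 → -$4,030.22
  Feb: +$1,052.44 → -$2,977.78
  Mar: +$1,052.44 → -$1,925.34
  Apr: +$1,052.44 → -$872.90
  May: +$1,052.44 − $453.78 → -$274.24
  Jun: +$1,052.44 − $1,556.40 → -$778.20
  Jul: +$1,052.44 − $5,082.66 → -$4,808.42
  Aug: +$1,052.44 → -$3,755.98
  Sep: +$1,052.44 → -$2,703.54
  Oct: +$1,052.44 → -$1,651.10
  Nov: +$1,052.44 − $453.78 → -$1,052.44
  Dec: +$1,052.44 → $0.00
Lowest trial balance = -$4,808.42 (Jul)
Initial deposit = cushion − low point = $1,052.44 − (-$4,808.42) = $5,860.86

$5,860.86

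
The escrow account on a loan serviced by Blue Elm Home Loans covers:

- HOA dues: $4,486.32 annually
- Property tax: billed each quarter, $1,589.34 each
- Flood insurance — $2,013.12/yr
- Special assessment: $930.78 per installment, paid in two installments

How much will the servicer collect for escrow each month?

$1,226.53

HOA dues — $4,486.32
Property tax — $1,589.34 × 4 = $6,357.36
Flood insurance — $2,013.12
Special assessment — $930.78 × 2 = $1,861.56
Yearly total = $14,718.36
Per month = $14,718.36 / 12 = $1,226.53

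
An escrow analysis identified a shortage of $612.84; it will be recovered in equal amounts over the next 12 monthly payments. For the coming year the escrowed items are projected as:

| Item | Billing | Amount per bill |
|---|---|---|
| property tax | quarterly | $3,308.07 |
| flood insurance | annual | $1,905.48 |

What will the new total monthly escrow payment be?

Property tax = $3,308.07 × 4 = $13,232.28/yr
Flood insurance = $1,905.48/yr
Annual escrow total = $15,137.76
Monthly escrow = $15,137.76 ÷ 12 = $1,261.48
Shortage per month = $612.84 ÷ 12 = $51.07
Adjusted monthly = $1,261.48 + $51.07 = $1,312.55

$1,312.55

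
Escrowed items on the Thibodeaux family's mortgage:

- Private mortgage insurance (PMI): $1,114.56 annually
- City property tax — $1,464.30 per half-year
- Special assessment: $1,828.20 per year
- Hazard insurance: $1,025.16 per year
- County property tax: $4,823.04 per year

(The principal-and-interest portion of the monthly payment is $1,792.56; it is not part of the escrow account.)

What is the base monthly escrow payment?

Private mortgage insurance (PMI) — $1,114.56 annually
City property tax — $1,464.30 × 2 = $2,928.60 annually
Special assessment — $1,828.20 annually
Hazard insurance — $1,025.16 annually
County property tax — $4,823.04 annually
Annual escrow total = $11,719.56
Per month = $11,719.56 / 12 = $976.63

$976.63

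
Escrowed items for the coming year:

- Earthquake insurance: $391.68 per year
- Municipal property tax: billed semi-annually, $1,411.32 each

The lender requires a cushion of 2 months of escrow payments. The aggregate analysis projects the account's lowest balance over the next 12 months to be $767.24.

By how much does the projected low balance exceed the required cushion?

Earthquake insurance — $391.68 per year
Municipal property tax — $1,411.32 × 2 = $2,822.64 per year
Combined annual = $3,214.32
Per month = $3,214.32 / 12 = $267.86
Required cushion = 2 × $267.86 = $535.72
Excess over cushion: $767.24 − $535.72 = $231.52

$231.52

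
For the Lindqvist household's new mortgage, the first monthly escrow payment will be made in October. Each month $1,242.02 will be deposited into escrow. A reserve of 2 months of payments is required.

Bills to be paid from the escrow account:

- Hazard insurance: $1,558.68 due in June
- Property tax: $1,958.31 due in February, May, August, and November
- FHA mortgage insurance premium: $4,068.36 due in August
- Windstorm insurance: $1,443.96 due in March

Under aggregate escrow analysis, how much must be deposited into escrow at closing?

$3,726.06

Cushion = 2 × $1,242.02 = $2,484.04
Trial balance (start $0, +$1,242.02 each month, − disbursements):
  Oct: +$1,242.02 → $1,242.02
  Nov: +$1,242.02 − $1,958.31 → $525.73
  Dec: +$1,242.02 → $1,767.75
  Jan: +$1,242.02 → $3,009.77
  Feb: +$1,242.02 − $1,958.31 → $2,293.48
  Mar: +$1,242.02 − $1,443.96 → $2,091.54
  Apr: +$1,242.02 → $3,333.56
  May: +$1,242.02 − $1,958.31 → $2,617.27
  Jun: +$1,242.02 − $1,558.68 → $2,300.61
  Jul: +$1,242.02 → $3,542.63
  Aug: +$1,242.02 − $6,026.67 → -$1,242.02
  Sep: +$1,242.02 → $0.00
Lowest trial balance = -$1,242.02 (Aug)
Initial deposit = cushion − low point = $2,484.04 − (-$1,242.02) = $3,726.06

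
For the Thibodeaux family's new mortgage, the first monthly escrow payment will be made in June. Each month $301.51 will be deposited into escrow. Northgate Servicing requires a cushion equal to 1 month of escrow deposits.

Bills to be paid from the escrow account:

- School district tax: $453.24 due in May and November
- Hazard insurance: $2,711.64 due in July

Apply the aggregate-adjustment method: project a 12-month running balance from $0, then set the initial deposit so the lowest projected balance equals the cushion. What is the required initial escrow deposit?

Cushion = 1 × $301.51 = $301.51
Trial balance (start $0, +$301.51 each month, − disbursements):
  Jun: +$301.51 → $301.51
  Jul: +$301.51 − $2,711.64 → -$2,108.62
  Aug: +$301.51 → -$1,807.11
  Sep: +$301.51 → -$1,505.60
  Oct: +$301.51 → -$1,204.09
  Nov: +$301.51 − $453.24 → -$1,355.82
  Dec: +$301.51 → -$1,054.31
  Jan: +$301.51 → -$752.80
  Feb: +$301.51 → -$451.29
  Mar: +$301.51 → -$149.78
  Apr: +$301.51 → $151.73
  May: +$301.51 − $453.24 → $0.00
Lowest trial balance = -$2,108.62 (Jul)
Initial deposit = cushion − low point = $301.51 − (-$2,108.62) = $2,410.13

$2,410.13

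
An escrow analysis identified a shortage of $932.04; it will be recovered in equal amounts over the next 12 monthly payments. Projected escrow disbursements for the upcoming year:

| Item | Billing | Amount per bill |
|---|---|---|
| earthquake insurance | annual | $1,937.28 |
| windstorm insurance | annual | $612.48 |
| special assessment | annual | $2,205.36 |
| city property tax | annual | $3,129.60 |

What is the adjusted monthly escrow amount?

$734.73

Earthquake insurance = $1,937.28 per year
Windstorm insurance = $612.48 per year
Special assessment = $2,205.36 per year
City property tax = $3,129.60 per year
Annual escrow total = $1,937.28 + $612.48 + $2,205.36 + $3,129.60 = $7,884.72
Monthly = $7,884.72 ÷ 12 = $657.06
Monthly shortage recovery: $932.04 / 12 = $77.67
New monthly escrow = $657.06 + $77.67 = $734.73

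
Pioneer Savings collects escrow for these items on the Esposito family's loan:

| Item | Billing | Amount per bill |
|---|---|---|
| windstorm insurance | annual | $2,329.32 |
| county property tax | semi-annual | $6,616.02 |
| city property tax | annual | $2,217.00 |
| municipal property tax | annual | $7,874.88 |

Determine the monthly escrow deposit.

Windstorm insurance — $2,329.32 per year
County property tax — $6,616.02 × 2 = $13,232.04 per year
City property tax — $2,217.00 per year
Municipal property tax — $7,874.88 per year
Yearly total = $2,329.32 + $13,232.04 + $2,217.00 + $7,874.88 = $25,653.24
Per month = $25,653.24 ÷ 12 = $2,137.77

$2,137.77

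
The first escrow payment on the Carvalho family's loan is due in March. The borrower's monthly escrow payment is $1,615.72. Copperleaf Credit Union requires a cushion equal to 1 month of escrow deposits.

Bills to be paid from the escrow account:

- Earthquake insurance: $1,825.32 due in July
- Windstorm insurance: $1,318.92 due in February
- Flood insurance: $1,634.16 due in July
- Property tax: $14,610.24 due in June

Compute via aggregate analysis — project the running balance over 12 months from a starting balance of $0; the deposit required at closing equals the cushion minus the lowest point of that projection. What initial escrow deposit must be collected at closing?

$11,606.84

Cushion = 1 × $1,615.72 = $1,615.72
Trial balance (start $0, +$1,615.72 each month, − disbursements):
  Mar: +$1,615.72 → $1,615.72
  Apr: +$1,615.72 → $3,231.44
  May: +$1,615.72 → $4,847.16
  Jun: +$1,615.72 − $14,610.24 → -$8,147.36
  Jul: +$1,615.72 − $3,459.48 → -$9,991.12
  Aug: +$1,615.72 → -$8,375.40
  Sep: +$1,615.72 → -$6,759.68
  Oct: +$1,615.72 → -$5,143.96
  Nov: +$1,615.72 → -$3,528.24
  Dec: +$1,615.72 → -$1,912.52
  Jan: +$1,615.72 → -$296.80
  Feb: +$1,615.72 − $1,318.92 → $0.00
Lowest trial balance = -$9,991.12 (Jul)
Initial deposit = cushion − low point = $1,615.72 − (-$9,991.12) = $11,606.84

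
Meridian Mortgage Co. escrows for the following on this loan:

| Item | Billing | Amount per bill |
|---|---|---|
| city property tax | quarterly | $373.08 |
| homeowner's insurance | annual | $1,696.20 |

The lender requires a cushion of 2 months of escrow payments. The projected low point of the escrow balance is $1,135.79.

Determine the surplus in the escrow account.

City property tax: $373.08 × 4 = $1,492.32 annually
Homeowner's insurance: $1,696.20 annually
Total annual escrow = $3,188.52
Base monthly escrow = $3,188.52 / 12 = $265.71
Required cushion = 2 × $265.71 = $531.42
Excess over cushion: $1,135.79 − $531.42 = $604.37

$604.37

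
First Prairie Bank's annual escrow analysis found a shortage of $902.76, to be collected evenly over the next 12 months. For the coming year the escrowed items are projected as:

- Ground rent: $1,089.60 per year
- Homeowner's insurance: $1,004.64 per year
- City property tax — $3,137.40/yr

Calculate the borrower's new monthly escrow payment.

$511.20

Ground rent = $1,089.60 annually
Homeowner's insurance = $1,004.64 annually
City property tax = $3,137.40 annually
Total annual escrow = $5,231.64
Base monthly escrow = $5,231.64 ÷ 12 = $435.97
Shortage spread = $902.76 ÷ 12 = $75.23/mo
Adjusted monthly = $435.97 + $75.23 = $511.20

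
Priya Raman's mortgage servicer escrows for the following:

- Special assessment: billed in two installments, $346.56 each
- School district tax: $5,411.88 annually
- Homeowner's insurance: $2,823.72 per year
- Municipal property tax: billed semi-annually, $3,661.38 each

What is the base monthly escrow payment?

Special assessment = $346.56 × 2 = $693.12
School district tax = $5,411.88
Homeowner's insurance = $2,823.72
Municipal property tax = $3,661.38 × 2 = $7,322.76
Annual escrow total = $16,251.48
Monthly escrow = $16,251.48 ÷ 12 = $1,354.29

$1,354.29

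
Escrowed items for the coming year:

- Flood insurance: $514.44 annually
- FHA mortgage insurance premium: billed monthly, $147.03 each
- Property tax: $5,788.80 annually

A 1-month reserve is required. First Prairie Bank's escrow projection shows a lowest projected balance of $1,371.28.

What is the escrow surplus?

Flood insurance — $514.44 per year
FHA mortgage insurance premium — $147.03 × 12 = $1,764.36 per year
Property tax — $5,788.80 per year
Total per year = $514.44 + $1,764.36 + $5,788.80 = $8,067.60
Monthly = $8,067.60 ÷ 12 = $672.30
Required reserve = 1 × $672.30 = $672.30
Excess over cushion: $1,371.28 − $672.30 = $698.98

$698.98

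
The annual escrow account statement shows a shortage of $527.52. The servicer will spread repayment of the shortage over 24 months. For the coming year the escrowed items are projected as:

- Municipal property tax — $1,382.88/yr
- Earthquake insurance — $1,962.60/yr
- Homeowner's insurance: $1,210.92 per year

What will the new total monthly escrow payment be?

$401.68

Municipal property tax: $1,382.88 per year
Earthquake insurance: $1,962.60 per year
Homeowner's insurance: $1,210.92 per year
Total per year = $1,382.88 + $1,962.60 + $1,210.92 = $4,556.40
Monthly escrow = $4,556.40 / 12 = $379.70
Shortage spread = $527.52 ÷ 24 = $21.98/mo
Adjusted monthly = $379.70 + $21.98 = $401.68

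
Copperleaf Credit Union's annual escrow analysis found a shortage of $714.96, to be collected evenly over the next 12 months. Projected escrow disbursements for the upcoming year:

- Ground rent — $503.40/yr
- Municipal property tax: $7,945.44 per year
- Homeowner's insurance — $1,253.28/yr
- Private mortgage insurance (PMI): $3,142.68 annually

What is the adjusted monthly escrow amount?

Ground rent — $503.40
Municipal property tax — $7,945.44
Homeowner's insurance — $1,253.28
Private mortgage insurance (PMI) — $3,142.68
Combined annual = $503.40 + $7,945.44 + $1,253.28 + $3,142.68 = $12,844.80
Base monthly escrow = $12,844.80 / 12 = $1,070.40
Monthly shortage recovery: $714.96 ÷ 12 = $59.58
Adjusted monthly = $1,070.40 + $59.58 = $1,129.98

$1,129.98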